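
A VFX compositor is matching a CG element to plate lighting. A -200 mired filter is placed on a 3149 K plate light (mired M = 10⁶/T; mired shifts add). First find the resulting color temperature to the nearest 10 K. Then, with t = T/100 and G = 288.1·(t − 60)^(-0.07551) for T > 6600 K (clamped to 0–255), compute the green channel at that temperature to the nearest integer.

226

M_in = 10⁶/3149 = 317.56; M_out = 317.56 + (-200) = 117.56.
T_out = 10⁶/117.56 = 8506.2 K → 8510 K; t = 85.1.
G = 288.1·(85.1 − 60)^(-0.07551) = 288.1·25.1^(-0.07551) = 288.1·0.78399 = 225.868.
Rounded: 226.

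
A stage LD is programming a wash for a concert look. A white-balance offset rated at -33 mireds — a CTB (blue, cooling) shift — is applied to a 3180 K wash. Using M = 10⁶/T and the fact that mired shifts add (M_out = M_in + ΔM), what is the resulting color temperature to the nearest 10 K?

M_in = 10⁶/3180 = 314.47 mireds.
M_out = 314.47 + (-33) = 281.47 mireds.
T_out = 10⁶/281.47 = 3552.8 K → 3550 K.

3550 K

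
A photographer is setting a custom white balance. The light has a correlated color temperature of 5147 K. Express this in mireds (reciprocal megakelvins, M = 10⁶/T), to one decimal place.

194.3 mireds

M = 10⁶ / 5147 = 194.288 → 194.3 mireds.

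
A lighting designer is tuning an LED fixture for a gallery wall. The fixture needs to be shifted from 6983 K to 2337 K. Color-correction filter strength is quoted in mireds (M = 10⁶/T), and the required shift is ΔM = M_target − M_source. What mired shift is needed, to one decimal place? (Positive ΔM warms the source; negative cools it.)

+284.7 mireds

M_source = 10⁶/6983 = 143.205; M_target = 10⁶/2337 = 427.899.
ΔM = 427.899 − 143.205 = 284.694 → +284.7 mireds, a warming shift.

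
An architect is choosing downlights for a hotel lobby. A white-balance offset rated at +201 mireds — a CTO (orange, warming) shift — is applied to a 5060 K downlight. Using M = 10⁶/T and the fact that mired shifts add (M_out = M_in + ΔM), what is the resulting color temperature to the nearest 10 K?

2510 K

M_in = 10⁶/5060 = 197.63 mireds.
M_out = 197.63 + (+201) = 398.63 mireds.
T_out = 10⁶/398.63 = 2508.6 K → 2510 K.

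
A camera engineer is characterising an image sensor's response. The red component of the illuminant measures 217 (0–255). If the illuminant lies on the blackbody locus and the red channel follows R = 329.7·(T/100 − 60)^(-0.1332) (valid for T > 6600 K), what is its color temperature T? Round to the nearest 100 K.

8300 K

(t − 60)^(-0.1332) = 217/329.7 = 0.65817.
t − 60 = 0.65817^(1/-0.1332) = 0.65817^(-7.508) = 23.110, so t = 83.110.
T = 100·t = 8311 K → 8300 K to the nearest 100 K.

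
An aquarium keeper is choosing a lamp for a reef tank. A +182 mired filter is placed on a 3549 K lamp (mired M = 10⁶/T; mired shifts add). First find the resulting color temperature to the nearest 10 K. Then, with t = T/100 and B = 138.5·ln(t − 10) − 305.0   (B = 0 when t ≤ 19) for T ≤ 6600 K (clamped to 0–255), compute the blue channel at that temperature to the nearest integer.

34

M_in = 10⁶/3549 = 281.77; M_out = 281.77 + (+182) = 463.77.
T_out = 10⁶/463.77 = 2156.2 K → 2160 K; t = 21.6.
B = 138.5·ln(21.6 − 10) − 305.0 = 138.5·ln 11.6 − 305.0 = 138.5·2.4510 − 305.0 = 34.464.
Rounded: 34.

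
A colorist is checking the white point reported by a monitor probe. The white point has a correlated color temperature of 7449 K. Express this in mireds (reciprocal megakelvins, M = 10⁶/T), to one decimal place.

M = 10⁶ / 7449 = 134.246 → 134.2 mireds.

134.2 mireds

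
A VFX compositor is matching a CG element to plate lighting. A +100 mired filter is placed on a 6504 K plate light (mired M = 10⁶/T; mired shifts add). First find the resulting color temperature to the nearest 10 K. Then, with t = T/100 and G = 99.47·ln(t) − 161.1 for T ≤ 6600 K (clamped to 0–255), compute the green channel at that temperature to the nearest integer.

204

M_in = 10⁶/6504 = 153.75; M_out = 153.75 + (+100) = 253.75.
T_out = 10⁶/253.75 = 3940.9 K → 3940 K; t = 39.4.
G = 99.47·ln 39.4 − 161.1 = 99.47·3.6738 − 161.1 = 204.329.
Rounded: 204.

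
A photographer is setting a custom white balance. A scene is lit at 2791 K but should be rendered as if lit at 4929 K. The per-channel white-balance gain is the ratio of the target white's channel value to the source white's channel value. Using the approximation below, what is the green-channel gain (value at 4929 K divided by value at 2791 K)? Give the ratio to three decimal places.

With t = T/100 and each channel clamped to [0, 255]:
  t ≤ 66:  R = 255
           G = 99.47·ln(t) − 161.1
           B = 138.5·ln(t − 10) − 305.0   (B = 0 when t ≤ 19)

1.333

At 2791 K (t = 27.91):
  G = 99.47·ln 27.91 − 161.1 = 99.47·3.3290 − 161.1 = 170.034.
At 4929 K (t = 49.29):
  G = 99.47·ln 49.29 − 161.1 = 99.47·3.8977 − 161.1 = 226.606.
Gain = 226.606 / 170.034 = 1.3327 → 1.333.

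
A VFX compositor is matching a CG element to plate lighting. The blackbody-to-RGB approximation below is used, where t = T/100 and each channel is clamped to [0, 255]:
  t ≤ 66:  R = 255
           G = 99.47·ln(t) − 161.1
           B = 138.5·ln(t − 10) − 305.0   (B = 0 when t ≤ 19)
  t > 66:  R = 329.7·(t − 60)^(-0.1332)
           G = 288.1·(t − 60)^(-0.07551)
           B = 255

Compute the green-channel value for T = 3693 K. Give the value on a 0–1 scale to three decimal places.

0.776

t = 3693/100 = 36.93; the t ≤ 66 branch applies.
G = 99.47·ln 36.93 − 161.1 = 99.47·3.6090 − 161.1 = 197.890.
On a 0–1 scale: 197.890/255 = 0.7760 → 0.776.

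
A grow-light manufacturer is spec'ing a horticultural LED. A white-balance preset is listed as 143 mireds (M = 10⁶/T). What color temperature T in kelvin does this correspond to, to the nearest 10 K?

6990 K

T = 10⁶ / 143 = 6993.01 K → 6990 K.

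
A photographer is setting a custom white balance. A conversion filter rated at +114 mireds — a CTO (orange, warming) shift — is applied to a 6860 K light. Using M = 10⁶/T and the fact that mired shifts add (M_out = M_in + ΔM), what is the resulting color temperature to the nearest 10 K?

3850 K

M_in = 10⁶/6860 = 145.77 mireds.
M_out = 145.77 + (+114) = 259.77 mireds.
T_out = 10⁶/259.77 = 3849.5 K → 3850 K.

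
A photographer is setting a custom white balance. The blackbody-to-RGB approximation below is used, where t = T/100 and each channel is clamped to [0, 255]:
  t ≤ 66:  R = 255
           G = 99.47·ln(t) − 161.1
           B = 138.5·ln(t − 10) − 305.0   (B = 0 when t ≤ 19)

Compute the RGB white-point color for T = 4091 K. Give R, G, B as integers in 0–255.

R=255, G=208, B=170

t = 4091/100 = 40.91; the t ≤ 66 branch applies.
R = 255 by definition for t ≤ 66.
G = 99.47·ln 40.91 − 161.1 = 99.47·3.7114 − 161.1 = 208.070.
B = 138.5·ln(40.91 − 10) − 305.0 = 138.5·ln 30.91 − 305.0 = 138.5·3.4311 − 305.0 = 170.205.
Rounded: (255, 208, 170).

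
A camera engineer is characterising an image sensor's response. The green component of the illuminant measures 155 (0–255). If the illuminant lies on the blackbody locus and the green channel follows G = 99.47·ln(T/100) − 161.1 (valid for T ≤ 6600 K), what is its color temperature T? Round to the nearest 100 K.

ln t = (155 + 161.1) / 99.47 = 3.1778.
t = e^3.1778 = 23.995.
T = 100·t = 2399 K → 2400 K to the nearest 100 K.

2400 K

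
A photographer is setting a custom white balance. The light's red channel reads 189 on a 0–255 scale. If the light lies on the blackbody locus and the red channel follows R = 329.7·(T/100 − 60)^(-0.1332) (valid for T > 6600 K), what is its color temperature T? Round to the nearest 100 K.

12500 K

(t − 60)^(-0.1332) = 189/329.7 = 0.57325.
t − 60 = 0.57325^(1/-0.1332) = 0.57325^(-7.508) = 65.199, so t = 125.199.
T = 100·t = 12520 K → 12500 K to the nearest 100 K.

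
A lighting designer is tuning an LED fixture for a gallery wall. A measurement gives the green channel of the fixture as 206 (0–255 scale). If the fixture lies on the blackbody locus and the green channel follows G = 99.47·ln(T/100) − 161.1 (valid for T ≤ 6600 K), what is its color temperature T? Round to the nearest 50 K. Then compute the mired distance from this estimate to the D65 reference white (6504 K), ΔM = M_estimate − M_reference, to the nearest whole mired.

+96 mireds

ln t = (206 + 161.1) / 99.47 = 3.6906.
t = e^3.6906 = 40.067.
T = 100·t = 4007 K → 4000 K to the nearest 50 K.
M_estimate = 10⁶/4000 = 250.00; M_reference = 10⁶/6504 = 153.75.
ΔM = 250.00 − 153.75 = 96.25 → +96 mireds.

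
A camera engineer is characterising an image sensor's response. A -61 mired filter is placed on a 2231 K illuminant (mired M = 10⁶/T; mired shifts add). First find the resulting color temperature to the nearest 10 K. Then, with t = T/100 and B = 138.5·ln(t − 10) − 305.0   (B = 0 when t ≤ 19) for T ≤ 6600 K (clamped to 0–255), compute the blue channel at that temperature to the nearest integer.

M_in = 10⁶/2231 = 448.23; M_out = 448.23 + (-61) = 387.23.
T_out = 10⁶/387.23 = 2582.4 K → 2580 K; t = 25.8.
B = 138.5·ln(25.8 − 10) − 305.0 = 138.5·ln 15.8 − 305.0 = 138.5·2.7600 − 305.0 = 77.261.
Rounded: 77.

77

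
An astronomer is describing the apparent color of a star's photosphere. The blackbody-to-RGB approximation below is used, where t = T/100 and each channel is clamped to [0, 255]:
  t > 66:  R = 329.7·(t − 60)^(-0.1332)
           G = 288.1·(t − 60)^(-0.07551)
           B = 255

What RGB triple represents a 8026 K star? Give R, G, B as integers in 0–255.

t = 8026/100 = 80.26; the t > 66 branch applies.
R = 329.7·(80.26 − 60)^(-0.1332) = 329.7·20.26^(-0.1332) = 329.7·0.66982 = 220.838.
G = 288.1·(80.26 − 60)^(-0.07551) = 288.1·20.26^(-0.07551) = 288.1·0.79677 = 229.551.
B = 255 by definition for t > 66.
Rounded: (221, 230, 255).

R=221, G=230, B=255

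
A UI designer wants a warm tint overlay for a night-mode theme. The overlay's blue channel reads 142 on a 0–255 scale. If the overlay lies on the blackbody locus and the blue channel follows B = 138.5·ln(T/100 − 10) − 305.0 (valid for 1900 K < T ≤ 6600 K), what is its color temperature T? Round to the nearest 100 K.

ln(t − 10) = (142 + 305.0) / 138.5 = 3.2274.
t − 10 = e^3.2274 = 25.215, so t = 35.215.
T = 100·t = 3521 K → 3500 K to the nearest 100 K.

3500 K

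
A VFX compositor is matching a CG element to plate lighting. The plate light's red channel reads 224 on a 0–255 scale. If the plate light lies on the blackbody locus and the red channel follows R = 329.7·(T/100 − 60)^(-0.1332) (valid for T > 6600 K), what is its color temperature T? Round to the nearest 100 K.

7800 K

(t − 60)^(-0.1332) = 224/329.7 = 0.67941.
t − 60 = 0.67941^(1/-0.1332) = 0.67941^(-7.508) = 18.209, so t = 78.209.
T = 100·t = 7821 K → 7800 K to the nearest 100 K.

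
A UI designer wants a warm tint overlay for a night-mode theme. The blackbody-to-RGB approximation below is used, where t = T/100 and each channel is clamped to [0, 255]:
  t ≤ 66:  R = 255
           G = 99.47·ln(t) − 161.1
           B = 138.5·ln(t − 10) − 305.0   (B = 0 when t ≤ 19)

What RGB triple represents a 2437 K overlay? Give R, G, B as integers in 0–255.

R=255, G=157, B=64

t = 2437/100 = 24.37; the t ≤ 66 branch applies.
R = 255 by definition for t ≤ 66.
G = 99.47·ln 24.37 − 161.1 = 99.47·3.1934 − 161.1 = 156.543.
B = 138.5·ln(24.37 − 10) − 305.0 = 138.5·ln 14.37 − 305.0 = 138.5·2.6651 − 305.0 = 64.122.
Rounded: (255, 157, 64).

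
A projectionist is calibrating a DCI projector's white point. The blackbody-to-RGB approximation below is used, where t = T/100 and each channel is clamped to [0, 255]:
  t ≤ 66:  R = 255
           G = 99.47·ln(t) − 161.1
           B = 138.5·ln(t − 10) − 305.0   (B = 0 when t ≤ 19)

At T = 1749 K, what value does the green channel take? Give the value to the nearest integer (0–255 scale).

t = 1749/100 = 17.49; the t ≤ 66 branch applies.
G = 99.47·ln 17.49 − 161.1 = 99.47·2.8616 − 161.1 = 123.546.
Rounded: 124.

124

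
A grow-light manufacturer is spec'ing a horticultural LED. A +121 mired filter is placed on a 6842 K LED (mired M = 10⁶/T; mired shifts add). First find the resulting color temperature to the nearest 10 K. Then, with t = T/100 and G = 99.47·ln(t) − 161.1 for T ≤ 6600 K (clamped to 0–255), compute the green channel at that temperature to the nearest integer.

199

M_in = 10⁶/6842 = 146.16; M_out = 146.16 + (+121) = 267.16.
T_out = 10⁶/267.16 = 3743.1 K → 3740 K; t = 37.4.
G = 99.47·ln 37.4 − 161.1 = 99.47·3.6217 − 161.1 = 199.148.
Rounded: 199.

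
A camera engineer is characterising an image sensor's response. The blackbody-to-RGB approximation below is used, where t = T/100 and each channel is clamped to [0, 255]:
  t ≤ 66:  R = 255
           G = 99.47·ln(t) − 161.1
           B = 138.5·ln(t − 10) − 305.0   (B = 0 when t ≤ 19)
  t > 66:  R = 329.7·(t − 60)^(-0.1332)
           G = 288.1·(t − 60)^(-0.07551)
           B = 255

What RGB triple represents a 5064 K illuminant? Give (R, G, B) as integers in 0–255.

(255, 229, 208)

t = 5064/100 = 50.64; the t ≤ 66 branch applies.
R = 255 by definition for t ≤ 66.
G = 99.47·ln 50.64 − 161.1 = 99.47·3.9247 − 161.1 = 229.294.
B = 138.5·ln(50.64 − 10) − 305.0 = 138.5·ln 40.64 − 305.0 = 138.5·3.7048 − 305.0 = 208.108.
Rounded: (255, 229, 208).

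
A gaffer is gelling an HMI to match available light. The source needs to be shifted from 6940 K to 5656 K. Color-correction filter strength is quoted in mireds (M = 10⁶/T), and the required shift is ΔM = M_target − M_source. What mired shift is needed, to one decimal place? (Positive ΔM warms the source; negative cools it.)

M_source = 10⁶/6940 = 144.092; M_target = 10⁶/5656 = 176.803.
ΔM = 176.803 − 144.092 = 32.711 → +32.7 mireds, a warming shift.

+32.7 mireds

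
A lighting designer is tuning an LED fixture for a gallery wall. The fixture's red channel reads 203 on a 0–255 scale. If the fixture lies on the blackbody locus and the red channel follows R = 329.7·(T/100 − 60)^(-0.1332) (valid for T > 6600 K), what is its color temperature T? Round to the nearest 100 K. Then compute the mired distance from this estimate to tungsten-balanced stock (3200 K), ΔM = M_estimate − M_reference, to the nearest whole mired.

-210 mireds

(t − 60)^(-0.1332) = 203/329.7 = 0.61571.
t − 60 = 0.61571^(1/-0.1332) = 0.61571^(-7.508) = 38.129, so t = 98.129.
T = 100·t = 9813 K → 9800 K to the nearest 100 K.
M_estimate = 10⁶/9800 = 102.04; M_reference = 10⁶/3200 = 312.50.
ΔM = 102.04 − 312.50 = -210.46 → -210 mireds.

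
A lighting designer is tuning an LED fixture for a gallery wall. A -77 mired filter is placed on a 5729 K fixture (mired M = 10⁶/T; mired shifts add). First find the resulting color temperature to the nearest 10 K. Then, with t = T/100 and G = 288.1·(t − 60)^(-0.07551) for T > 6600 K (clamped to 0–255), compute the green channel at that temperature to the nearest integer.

217

M_in = 10⁶/5729 = 174.55; M_out = 174.55 + (-77) = 97.55.
T_out = 10⁶/97.55 = 10251.1 K → 10250 K; t = 102.5.
G = 288.1·(102.5 − 60)^(-0.07551) = 288.1·42.5^(-0.07551) = 288.1·0.75343 = 217.062.
Rounded: 217.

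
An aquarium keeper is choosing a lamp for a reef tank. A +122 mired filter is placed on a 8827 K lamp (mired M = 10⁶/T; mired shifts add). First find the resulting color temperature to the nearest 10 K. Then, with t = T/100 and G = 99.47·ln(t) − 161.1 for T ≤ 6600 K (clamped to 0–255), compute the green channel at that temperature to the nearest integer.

212

M_in = 10⁶/8827 = 113.29; M_out = 113.29 + (+122) = 235.29.
T_out = 10⁶/235.29 = 4250.1 K → 4250 K; t = 42.5.
G = 99.47·ln 42.5 − 161.1 = 99.47·3.7495 − 161.1 = 211.863.
Rounded: 212.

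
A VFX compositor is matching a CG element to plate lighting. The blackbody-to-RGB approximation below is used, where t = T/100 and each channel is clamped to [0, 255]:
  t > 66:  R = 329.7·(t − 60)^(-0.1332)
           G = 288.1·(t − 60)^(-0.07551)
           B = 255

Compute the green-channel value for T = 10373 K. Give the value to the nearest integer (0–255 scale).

217

t = 10373/100 = 103.73; the t > 66 branch applies.
G = 288.1·(103.73 − 60)^(-0.07551) = 288.1·43.73^(-0.07551) = 288.1·0.75180 = 216.595.
Rounded: 217.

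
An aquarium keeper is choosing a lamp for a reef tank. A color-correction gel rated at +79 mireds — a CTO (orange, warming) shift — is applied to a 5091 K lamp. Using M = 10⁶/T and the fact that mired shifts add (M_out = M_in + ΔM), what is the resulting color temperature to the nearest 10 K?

M_in = 10⁶/5091 = 196.43 mireds.
M_out = 196.43 + (+79) = 275.43 mireds.
T_out = 10⁶/275.43 = 3630.8 K → 3630 K.

3630 K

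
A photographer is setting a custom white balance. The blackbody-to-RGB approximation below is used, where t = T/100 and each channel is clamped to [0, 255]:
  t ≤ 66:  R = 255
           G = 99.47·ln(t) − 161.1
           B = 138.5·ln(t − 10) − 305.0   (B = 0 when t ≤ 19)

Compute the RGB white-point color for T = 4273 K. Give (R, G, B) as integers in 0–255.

(255, 212, 178)

t = 4273/100 = 42.73; the t ≤ 66 branch applies.
R = 255 by definition for t ≤ 66.
G = 99.47·ln 42.73 − 161.1 = 99.47·3.7549 − 161.1 = 212.400.
B = 138.5·ln(42.73 − 10) − 305.0 = 138.5·ln 32.73 − 305.0 = 138.5·3.4883 − 305.0 = 178.128.
Rounded: (255, 212, 178).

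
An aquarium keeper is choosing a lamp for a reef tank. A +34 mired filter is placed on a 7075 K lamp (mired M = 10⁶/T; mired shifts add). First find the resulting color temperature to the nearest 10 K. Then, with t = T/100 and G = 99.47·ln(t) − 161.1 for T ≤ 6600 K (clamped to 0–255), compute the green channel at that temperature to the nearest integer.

241

M_in = 10⁶/7075 = 141.34; M_out = 141.34 + (+34) = 175.34.
T_out = 10⁶/175.34 = 5703.1 K → 5700 K; t = 57.
G = 99.47·ln 57 − 161.1 = 99.47·4.0431 − 161.1 = 241.062.
Rounded: 241.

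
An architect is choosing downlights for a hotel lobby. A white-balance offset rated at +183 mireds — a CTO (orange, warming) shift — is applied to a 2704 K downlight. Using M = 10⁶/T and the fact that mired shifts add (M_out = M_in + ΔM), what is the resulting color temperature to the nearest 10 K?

1810 K

M_in = 10⁶/2704 = 369.82 mireds.
M_out = 369.82 + (+183) = 552.82 mireds.
T_out = 10⁶/552.82 = 1808.9 K → 1810 K.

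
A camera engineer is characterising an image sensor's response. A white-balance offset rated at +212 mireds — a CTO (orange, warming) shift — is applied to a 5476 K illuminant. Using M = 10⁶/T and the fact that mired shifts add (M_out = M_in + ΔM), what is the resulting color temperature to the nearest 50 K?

2550 K

M_in = 10⁶/5476 = 182.62 mireds.
M_out = 182.62 + (+212) = 394.62 mireds.
T_out = 10⁶/394.62 = 2534.1 K → 2550 K.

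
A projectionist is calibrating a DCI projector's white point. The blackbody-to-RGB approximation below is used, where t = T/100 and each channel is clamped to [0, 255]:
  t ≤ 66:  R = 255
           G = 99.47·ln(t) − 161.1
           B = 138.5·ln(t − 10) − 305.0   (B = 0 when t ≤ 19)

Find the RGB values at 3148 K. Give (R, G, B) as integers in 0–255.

(255, 182, 120)

t = 3148/100 = 31.48; the t ≤ 66 branch applies.
R = 255 by definition for t ≤ 66.
G = 99.47·ln 31.48 − 161.1 = 99.47·3.4494 − 161.1 = 182.007.
B = 138.5·ln(31.48 − 10) − 305.0 = 138.5·ln 21.48 − 305.0 = 138.5·3.0671 − 305.0 = 119.796.
Rounded: (255, 182, 120).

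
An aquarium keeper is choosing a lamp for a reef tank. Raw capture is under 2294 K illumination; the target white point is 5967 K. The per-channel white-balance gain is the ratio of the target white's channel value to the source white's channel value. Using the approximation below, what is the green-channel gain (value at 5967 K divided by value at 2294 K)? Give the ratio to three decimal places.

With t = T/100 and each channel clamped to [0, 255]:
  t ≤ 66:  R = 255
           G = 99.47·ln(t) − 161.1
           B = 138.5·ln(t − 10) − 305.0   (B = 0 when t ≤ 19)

At 2294 K (t = 22.94):
  G = 99.47·ln 22.94 − 161.1 = 99.47·3.1329 − 161.1 = 150.528.
At 5967 K (t = 59.67):
  G = 99.47·ln 59.67 − 161.1 = 99.47·4.0888 − 161.1 = 245.616.
Gain = 245.616 / 150.528 = 1.6317 → 1.632.

1.632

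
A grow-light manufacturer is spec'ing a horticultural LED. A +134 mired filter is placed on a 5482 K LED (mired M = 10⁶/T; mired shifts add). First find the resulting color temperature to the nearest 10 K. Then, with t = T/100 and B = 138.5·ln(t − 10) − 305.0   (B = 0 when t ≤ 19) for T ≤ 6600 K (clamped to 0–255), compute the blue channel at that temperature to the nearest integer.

121

M_in = 10⁶/5482 = 182.42; M_out = 182.42 + (+134) = 316.42.
T_out = 10⁶/316.42 = 3160.4 K → 3160 K; t = 31.6.
B = 138.5·ln(31.6 − 10) − 305.0 = 138.5·ln 21.6 − 305.0 = 138.5·3.0727 − 305.0 = 120.568.
Rounded: 121.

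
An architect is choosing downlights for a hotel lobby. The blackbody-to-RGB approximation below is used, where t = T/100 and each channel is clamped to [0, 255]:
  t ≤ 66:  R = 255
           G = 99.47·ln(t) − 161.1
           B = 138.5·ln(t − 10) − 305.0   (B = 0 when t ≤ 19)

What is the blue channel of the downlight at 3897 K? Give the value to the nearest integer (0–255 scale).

161

t = 3897/100 = 38.97; the t ≤ 66 branch applies.
B = 138.5·ln(38.97 − 10) − 305.0 = 138.5·ln 28.97 − 305.0 = 138.5·3.3663 − 305.0 = 161.227.
Rounded: 161.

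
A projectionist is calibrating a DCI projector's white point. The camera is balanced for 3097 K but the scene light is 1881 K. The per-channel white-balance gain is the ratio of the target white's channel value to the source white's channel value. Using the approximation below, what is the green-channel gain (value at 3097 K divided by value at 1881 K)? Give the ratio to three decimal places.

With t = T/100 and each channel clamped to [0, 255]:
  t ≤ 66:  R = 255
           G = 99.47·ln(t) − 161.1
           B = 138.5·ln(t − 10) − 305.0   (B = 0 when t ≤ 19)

1.379

At 1881 K (t = 18.81):
  G = 99.47·ln 18.81 − 161.1 = 99.47·2.9344 − 161.1 = 130.784.
At 3097 K (t = 30.97):
  G = 99.47·ln 30.97 − 161.1 = 99.47·3.4330 − 161.1 = 180.382.
Gain = 180.382 / 130.784 = 1.3792 → 1.379.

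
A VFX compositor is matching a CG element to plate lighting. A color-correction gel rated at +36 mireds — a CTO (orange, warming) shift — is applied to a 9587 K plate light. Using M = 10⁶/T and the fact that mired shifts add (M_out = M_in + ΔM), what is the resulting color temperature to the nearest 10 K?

7130 K

M_in = 10⁶/9587 = 104.31 mireds.
M_out = 104.31 + (+36) = 140.31 mireds.
T_out = 10⁶/140.31 = 7127.2 K → 7130 K.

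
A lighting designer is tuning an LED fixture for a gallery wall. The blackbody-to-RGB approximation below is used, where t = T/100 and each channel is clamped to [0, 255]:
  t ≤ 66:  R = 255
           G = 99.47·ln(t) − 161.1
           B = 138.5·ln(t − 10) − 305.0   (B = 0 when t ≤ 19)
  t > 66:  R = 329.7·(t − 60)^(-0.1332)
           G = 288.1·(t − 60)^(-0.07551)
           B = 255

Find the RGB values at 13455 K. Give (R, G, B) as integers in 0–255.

t = 13455/100 = 134.55; the t > 66 branch applies.
R = 329.7·(134.55 − 60)^(-0.1332) = 329.7·74.55^(-0.1332) = 329.7·0.56311 = 185.656.
G = 288.1·(134.55 − 60)^(-0.07551) = 288.1·74.55^(-0.07551) = 288.1·0.72212 = 208.044.
B = 255 by definition for t > 66.
Rounded: (186, 208, 255).

(186, 208, 255)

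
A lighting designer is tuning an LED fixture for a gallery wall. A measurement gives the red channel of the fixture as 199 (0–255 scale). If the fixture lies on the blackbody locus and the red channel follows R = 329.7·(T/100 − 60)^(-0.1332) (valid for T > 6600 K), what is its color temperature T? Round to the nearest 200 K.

(t − 60)^(-0.1332) = 199/329.7 = 0.60358.
t − 60 = 0.60358^(1/-0.1332) = 0.60358^(-7.508) = 44.273, so t = 104.273.
T = 100·t = 10427 K → 10400 K to the nearest 200 K.

10400 K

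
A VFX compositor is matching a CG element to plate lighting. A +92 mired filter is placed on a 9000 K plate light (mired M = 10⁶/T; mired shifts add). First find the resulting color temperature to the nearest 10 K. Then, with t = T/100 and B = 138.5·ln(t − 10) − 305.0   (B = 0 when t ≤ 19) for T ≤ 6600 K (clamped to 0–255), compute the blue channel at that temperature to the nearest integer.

203

M_in = 10⁶/9000 = 111.11; M_out = 111.11 + (+92) = 203.11.
T_out = 10⁶/203.11 = 4923.4 K → 4920 K; t = 49.2.
B = 138.5·ln(49.2 − 10) − 305.0 = 138.5·ln 39.2 − 305.0 = 138.5·3.6687 − 305.0 = 203.112.
Rounded: 203.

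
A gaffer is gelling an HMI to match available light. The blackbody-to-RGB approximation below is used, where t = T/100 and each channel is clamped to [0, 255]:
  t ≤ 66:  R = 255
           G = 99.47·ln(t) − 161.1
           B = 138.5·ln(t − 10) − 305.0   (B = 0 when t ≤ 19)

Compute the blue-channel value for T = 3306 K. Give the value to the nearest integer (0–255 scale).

130

t = 3306/100 = 33.06; the t ≤ 66 branch applies.
B = 138.5·ln(33.06 − 10) − 305.0 = 138.5·ln 23.06 − 305.0 = 138.5·3.1381 − 305.0 = 129.627.
Rounded: 130.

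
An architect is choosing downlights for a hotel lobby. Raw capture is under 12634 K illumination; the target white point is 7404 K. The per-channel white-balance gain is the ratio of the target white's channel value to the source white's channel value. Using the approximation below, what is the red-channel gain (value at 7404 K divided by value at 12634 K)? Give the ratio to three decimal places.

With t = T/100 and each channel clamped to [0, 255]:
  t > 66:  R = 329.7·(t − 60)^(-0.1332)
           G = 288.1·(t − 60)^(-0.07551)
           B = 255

1.230

At 12634 K (t = 126.34):
  R = 329.7·(126.34 − 60)^(-0.1332) = 329.7·66.34^(-0.1332) = 329.7·0.57193 = 188.564.
At 7404 K (t = 74.04):
  R = 329.7·(74.04 − 60)^(-0.1332) = 329.7·14.04^(-0.1332) = 329.7·0.70335 = 231.894.
Gain = 231.894 / 188.564 = 1.2298 → 1.230.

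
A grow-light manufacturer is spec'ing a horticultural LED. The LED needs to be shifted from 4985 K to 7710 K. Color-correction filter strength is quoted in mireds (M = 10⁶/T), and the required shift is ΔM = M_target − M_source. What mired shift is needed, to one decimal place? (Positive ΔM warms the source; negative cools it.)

M_source = 10⁶/4985 = 200.602; M_target = 10⁶/7710 = 129.702.
ΔM = 129.702 − 200.602 = -70.900 → -70.9 mireds, a cooling shift.

-70.9 mireds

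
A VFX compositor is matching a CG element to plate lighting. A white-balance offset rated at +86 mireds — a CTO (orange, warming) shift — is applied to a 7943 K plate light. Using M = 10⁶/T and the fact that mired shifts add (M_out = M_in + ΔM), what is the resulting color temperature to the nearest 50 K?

M_in = 10⁶/7943 = 125.90 mireds.
M_out = 125.90 + (+86) = 211.90 mireds.
T_out = 10⁶/211.90 = 4719.3 K → 4700 K.

4700 K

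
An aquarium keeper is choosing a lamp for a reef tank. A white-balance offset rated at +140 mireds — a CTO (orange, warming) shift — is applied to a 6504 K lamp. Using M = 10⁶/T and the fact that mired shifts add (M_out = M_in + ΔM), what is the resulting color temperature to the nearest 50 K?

3400 K

M_in = 10⁶/6504 = 153.75 mireds.
M_out = 153.75 + (+140) = 293.75 mireds.
T_out = 10⁶/293.75 = 3404.2 K → 3400 K.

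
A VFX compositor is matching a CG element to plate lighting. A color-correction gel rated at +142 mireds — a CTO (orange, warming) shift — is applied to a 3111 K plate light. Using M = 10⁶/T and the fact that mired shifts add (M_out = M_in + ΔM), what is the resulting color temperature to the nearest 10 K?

2160 K

M_in = 10⁶/3111 = 321.44 mireds.
M_out = 321.44 + (+142) = 463.44 mireds.
T_out = 10⁶/463.44 = 2157.8 K → 2160 K.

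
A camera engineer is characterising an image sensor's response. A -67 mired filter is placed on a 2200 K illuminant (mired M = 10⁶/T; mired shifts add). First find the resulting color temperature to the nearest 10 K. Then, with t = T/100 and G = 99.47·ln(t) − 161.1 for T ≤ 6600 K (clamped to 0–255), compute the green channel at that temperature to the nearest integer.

M_in = 10⁶/2200 = 454.55; M_out = 454.55 + (-67) = 387.55.
T_out = 10⁶/387.55 = 2580.3 K → 2580 K; t = 25.8.
G = 99.47·ln 25.8 − 161.1 = 99.47·3.2504 − 161.1 = 162.215.
Rounded: 162.

162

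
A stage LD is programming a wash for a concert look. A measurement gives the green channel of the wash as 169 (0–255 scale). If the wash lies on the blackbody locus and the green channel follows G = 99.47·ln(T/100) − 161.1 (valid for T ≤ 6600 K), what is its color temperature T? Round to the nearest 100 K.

ln t = (169 + 161.1) / 99.47 = 3.3186.
t = e^3.3186 = 27.621.
T = 100·t = 2762 K → 2800 K to the nearest 100 K.

2800 K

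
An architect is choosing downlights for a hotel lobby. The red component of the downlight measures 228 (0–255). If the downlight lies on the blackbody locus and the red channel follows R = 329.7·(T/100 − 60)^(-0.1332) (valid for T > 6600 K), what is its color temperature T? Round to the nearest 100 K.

7600 K

(t − 60)^(-0.1332) = 228/329.7 = 0.69154.
t − 60 = 0.69154^(1/-0.1332) = 0.69154^(-7.508) = 15.943, so t = 75.943.
T = 100·t = 7594 K → 7600 K to the nearest 100 K.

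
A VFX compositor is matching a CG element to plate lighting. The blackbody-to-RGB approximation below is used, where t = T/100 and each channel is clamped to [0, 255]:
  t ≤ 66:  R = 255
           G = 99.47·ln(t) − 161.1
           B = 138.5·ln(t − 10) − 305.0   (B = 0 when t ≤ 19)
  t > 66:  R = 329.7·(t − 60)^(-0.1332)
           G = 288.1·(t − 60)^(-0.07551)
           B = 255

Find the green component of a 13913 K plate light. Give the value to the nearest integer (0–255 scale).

t = 13913/100 = 139.13; the t > 66 branch applies.
G = 288.1·(139.13 − 60)^(-0.07551) = 288.1·79.13^(-0.07551) = 288.1·0.71888 = 207.109.
Rounded: 207.

207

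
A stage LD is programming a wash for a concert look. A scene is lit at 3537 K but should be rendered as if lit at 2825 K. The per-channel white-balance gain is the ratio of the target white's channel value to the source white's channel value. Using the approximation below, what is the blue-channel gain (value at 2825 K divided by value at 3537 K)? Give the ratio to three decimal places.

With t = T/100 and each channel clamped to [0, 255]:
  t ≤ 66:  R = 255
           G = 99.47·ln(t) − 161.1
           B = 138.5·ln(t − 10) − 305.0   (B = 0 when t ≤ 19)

0.681

At 3537 K (t = 35.37):
  B = 138.5·ln(35.37 − 10) − 305.0 = 138.5·ln 25.37 − 305.0 = 138.5·3.2336 − 305.0 = 142.849.
At 2825 K (t = 28.25):
  B = 138.5·ln(28.25 − 10) − 305.0 = 138.5·ln 18.25 − 305.0 = 138.5·2.9042 − 305.0 = 97.227.
Gain = 97.227 / 142.849 = 0.6806 → 0.681.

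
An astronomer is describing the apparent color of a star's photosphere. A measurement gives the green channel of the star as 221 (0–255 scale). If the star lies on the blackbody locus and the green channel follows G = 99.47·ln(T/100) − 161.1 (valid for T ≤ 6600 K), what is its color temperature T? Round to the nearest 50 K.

ln t = (221 + 161.1) / 99.47 = 3.8414.
t = e^3.8414 = 46.589.
T = 100·t = 4659 K → 4650 K to the nearest 50 K.

4650 K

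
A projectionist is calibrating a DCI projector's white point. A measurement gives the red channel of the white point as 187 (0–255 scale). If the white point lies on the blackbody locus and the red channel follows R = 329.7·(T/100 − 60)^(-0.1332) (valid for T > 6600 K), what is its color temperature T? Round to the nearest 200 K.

13000 K

(t − 60)^(-0.1332) = 187/329.7 = 0.56718.
t − 60 = 0.56718^(1/-0.1332) = 0.56718^(-7.508) = 70.620, so t = 130.620.
T = 100·t = 13062 K → 13000 K to the nearest 200 K.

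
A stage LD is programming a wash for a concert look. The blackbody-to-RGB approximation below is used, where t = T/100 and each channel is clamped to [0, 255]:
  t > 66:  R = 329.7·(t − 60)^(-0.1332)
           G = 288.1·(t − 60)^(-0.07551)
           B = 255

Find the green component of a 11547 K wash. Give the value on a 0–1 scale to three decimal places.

0.834

t = 11547/100 = 115.47; the t > 66 branch applies.
G = 288.1·(115.47 − 60)^(-0.07551) = 288.1·55.47^(-0.07551) = 288.1·0.73842 = 212.740.
On a 0–1 scale: 212.740/255 = 0.8343 → 0.834.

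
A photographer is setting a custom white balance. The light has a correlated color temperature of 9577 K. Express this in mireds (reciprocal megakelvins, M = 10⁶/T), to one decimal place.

104.4 mireds

M = 10⁶ / 9577 = 104.417 → 104.4 mireds.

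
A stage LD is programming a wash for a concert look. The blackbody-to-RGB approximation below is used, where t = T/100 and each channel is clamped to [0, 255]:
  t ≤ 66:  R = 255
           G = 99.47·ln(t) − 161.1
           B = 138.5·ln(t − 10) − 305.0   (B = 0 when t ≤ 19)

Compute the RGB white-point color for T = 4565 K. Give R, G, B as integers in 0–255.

R=255, G=219, B=190

t = 4565/100 = 45.65; the t ≤ 66 branch applies.
R = 255 by definition for t ≤ 66.
G = 99.47·ln 45.65 − 161.1 = 99.47·3.8210 − 161.1 = 218.975.
B = 138.5·ln(45.65 − 10) − 305.0 = 138.5·ln 35.65 − 305.0 = 138.5·3.5737 − 305.0 = 189.964.
Rounded: (255, 219, 190).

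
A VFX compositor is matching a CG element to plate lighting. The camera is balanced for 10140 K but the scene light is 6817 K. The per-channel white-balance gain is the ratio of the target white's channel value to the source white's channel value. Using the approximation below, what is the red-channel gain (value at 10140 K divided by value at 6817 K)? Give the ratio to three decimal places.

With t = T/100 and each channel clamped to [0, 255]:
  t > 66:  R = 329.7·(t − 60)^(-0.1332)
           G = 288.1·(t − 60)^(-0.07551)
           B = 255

0.806

At 6817 K (t = 68.17):
  R = 329.7·(68.17 − 60)^(-0.1332) = 329.7·8.17^(-0.1332) = 329.7·0.75595 = 249.236.
At 10140 K (t = 101.4):
  R = 329.7·(101.4 − 60)^(-0.1332) = 329.7·41.4^(-0.1332) = 329.7·0.60900 = 200.786.
Gain = 200.786 / 249.236 = 0.8056 → 0.806.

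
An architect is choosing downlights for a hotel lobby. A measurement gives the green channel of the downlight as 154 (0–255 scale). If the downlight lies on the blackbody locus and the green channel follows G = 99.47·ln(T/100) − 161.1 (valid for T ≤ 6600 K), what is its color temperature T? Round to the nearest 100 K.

ln t = (154 + 161.1) / 99.47 = 3.1678.
t = e^3.1678 = 23.755.
T = 100·t = 2375 K → 2400 K to the nearest 100 K.

2400 K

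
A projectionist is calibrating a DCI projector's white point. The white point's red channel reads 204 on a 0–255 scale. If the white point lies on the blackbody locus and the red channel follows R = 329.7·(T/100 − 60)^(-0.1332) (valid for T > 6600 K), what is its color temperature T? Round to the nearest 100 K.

9700 K

(t − 60)^(-0.1332) = 204/329.7 = 0.61874.
t − 60 = 0.61874^(1/-0.1332) = 0.61874^(-7.508) = 36.748, so t = 96.748.
T = 100·t = 9675 K → 9700 K to the nearest 100 K.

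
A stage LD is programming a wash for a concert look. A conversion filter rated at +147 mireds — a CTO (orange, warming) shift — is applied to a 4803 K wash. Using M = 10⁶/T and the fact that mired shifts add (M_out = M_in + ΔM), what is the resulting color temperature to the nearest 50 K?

2800 K

M_in = 10⁶/4803 = 208.20 mireds.
M_out = 208.20 + (+147) = 355.20 mireds.
T_out = 10⁶/355.20 = 2815.3 K → 2800 K.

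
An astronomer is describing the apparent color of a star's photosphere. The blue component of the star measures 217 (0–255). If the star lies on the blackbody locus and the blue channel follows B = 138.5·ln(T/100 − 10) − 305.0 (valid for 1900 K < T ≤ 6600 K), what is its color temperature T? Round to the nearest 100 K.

5300 K

ln(t − 10) = (217 + 305.0) / 138.5 = 3.7690.
t − 10 = e^3.7690 = 43.335, so t = 53.335.
T = 100·t = 5333 K → 5300 K to the nearest 100 K.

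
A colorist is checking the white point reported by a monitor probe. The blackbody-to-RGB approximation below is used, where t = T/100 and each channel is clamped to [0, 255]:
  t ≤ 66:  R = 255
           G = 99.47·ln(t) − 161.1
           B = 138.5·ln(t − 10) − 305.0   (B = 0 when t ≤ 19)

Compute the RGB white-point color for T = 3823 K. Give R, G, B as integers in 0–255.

t = 3823/100 = 38.23; the t ≤ 66 branch applies.
R = 255 by definition for t ≤ 66.
G = 99.47·ln 38.23 − 161.1 = 99.47·3.6436 − 161.1 = 201.331.
B = 138.5·ln(38.23 − 10) − 305.0 = 138.5·ln 28.23 − 305.0 = 138.5·3.3404 − 305.0 = 157.643.
Rounded: (255, 201, 158).

R=255, G=201, B=158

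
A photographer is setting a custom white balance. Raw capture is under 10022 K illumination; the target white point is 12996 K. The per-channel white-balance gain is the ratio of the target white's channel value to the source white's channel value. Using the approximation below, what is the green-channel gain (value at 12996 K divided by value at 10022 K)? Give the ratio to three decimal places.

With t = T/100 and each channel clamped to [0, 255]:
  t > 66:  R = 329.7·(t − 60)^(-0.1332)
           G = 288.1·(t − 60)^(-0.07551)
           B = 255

At 10022 K (t = 100.22):
  G = 288.1·(100.22 − 60)^(-0.07551) = 288.1·40.22^(-0.07551) = 288.1·0.75657 = 217.968.
At 12996 K (t = 129.96):
  G = 288.1·(129.96 − 60)^(-0.07551) = 288.1·69.96^(-0.07551) = 288.1·0.72560 = 209.044.
Gain = 209.044 / 217.968 = 0.9591 → 0.959.

0.959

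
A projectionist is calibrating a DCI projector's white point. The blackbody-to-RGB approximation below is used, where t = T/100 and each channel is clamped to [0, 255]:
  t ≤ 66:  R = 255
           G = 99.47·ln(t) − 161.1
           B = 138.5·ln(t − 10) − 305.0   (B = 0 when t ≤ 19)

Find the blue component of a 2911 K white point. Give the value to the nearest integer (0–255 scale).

104

t = 2911/100 = 29.11; the t ≤ 66 branch applies.
B = 138.5·ln(29.11 − 10) − 305.0 = 138.5·ln 19.11 − 305.0 = 138.5·2.9502 − 305.0 = 103.604.
Rounded: 104.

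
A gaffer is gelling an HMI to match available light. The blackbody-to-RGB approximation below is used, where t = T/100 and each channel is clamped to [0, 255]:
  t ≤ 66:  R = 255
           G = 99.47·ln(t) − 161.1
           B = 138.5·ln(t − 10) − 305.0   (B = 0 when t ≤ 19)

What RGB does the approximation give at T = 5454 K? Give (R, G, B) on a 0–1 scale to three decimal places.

(1.000, 0.928, 0.866)

t = 5454/100 = 54.54; the t ≤ 66 branch applies.
R = 255 by definition for t ≤ 66.
G = 99.47·ln 54.54 − 161.1 = 99.47·3.9989 − 161.1 = 236.674.
B = 138.5·ln(54.54 − 10) − 305.0 = 138.5·ln 44.54 − 305.0 = 138.5·3.7964 − 305.0 = 220.800.
Dividing each by 255: (1.0000, 0.9281, 0.8659) → (1.000, 0.928, 0.866).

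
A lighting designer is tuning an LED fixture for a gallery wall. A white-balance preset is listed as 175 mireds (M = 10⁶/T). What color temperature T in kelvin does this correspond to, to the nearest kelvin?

T = 10⁶ / 175 = 5714.29 K → 5714 K.

5714 K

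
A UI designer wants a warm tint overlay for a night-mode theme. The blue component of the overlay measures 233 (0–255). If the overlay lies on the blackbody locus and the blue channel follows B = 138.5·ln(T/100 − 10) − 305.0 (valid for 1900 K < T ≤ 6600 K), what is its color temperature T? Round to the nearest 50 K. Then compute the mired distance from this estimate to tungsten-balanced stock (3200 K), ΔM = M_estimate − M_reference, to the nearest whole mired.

-142 mireds

ln(t − 10) = (233 + 305.0) / 138.5 = 3.8845.
t − 10 = e^3.8845 = 48.641, so t = 58.641.
T = 100·t = 5864 K → 5850 K to the nearest 50 K.
M_estimate = 10⁶/5850 = 170.94; M_reference = 10⁶/3200 = 312.50.
ΔM = 170.94 − 312.50 = -141.56 → -142 mireds.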